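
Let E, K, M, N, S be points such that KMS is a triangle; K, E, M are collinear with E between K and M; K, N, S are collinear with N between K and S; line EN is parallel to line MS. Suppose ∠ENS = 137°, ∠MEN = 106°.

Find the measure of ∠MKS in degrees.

1. ∠ENK = 43°  [linear pair at N on KS]
2. ∠KEN = 74°  [linear pair at E on KM]
3. ∠EKN = 63°  [△KEN]
4. ∠MKS = 63°  [E on KM, N on KS]

∠MKS = 63°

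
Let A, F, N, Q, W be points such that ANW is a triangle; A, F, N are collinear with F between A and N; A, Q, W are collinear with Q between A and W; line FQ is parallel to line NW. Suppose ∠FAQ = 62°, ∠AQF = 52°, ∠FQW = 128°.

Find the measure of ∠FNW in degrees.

∠FNW = 66°

1. ∠AFQ = 66°  [△AFQ]
2. ∠NFQ = 114°  [linear pair at F on AN]
3. ∠FNW = 66°  [FQ∥NW, co-interior at N–F]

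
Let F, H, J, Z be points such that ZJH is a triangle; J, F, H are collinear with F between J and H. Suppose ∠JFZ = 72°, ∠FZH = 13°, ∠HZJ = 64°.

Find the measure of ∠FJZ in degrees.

1. ∠HFZ = 108°  [linear pair at F on JH]
2. ∠FHZ = 59°  [△ZFH]
3. ∠JHZ = 59°  [F on ray HJ]
4. ∠HJZ = 57°  [△ZJH]
5. ∠FJZ = 57°  [F on ray JH]

∠FJZ = 57°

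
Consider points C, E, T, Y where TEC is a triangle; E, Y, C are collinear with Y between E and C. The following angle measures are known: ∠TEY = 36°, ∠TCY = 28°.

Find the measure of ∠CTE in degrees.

1. ∠CET = 36°  [Y on ray EC]
2. ∠ECT = 28°  [Y on ray CE]
3. ∠CTE = 116°  [△TEC]

∠CTE = 116°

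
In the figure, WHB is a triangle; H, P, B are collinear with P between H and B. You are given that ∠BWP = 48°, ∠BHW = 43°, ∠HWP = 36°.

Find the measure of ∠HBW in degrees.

1. ∠PHW = 43°  [P on ray HB]
2. ∠HPW = 101°  [△WHP]
3. ∠BPW = 79°  [linear pair at P on HB]
4. ∠PBW = 53°  [△WPB]
5. ∠HBW = 53°  [P on ray BH]

∠HBW = 53°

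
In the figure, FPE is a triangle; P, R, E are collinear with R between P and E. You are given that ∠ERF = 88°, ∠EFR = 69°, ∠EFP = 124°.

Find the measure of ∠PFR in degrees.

1. ∠FER = 23°  [△FRE]
2. ∠FRP = 92°  [linear pair at R on PE]
3. ∠FEP = 23°  [R on ray EP]
4. ∠EPF = 33°  [△FPE]
5. ∠FPR = 33°  [R on ray PE]
6. ∠PFR = 55°  [△FPR]

∠PFR = 55°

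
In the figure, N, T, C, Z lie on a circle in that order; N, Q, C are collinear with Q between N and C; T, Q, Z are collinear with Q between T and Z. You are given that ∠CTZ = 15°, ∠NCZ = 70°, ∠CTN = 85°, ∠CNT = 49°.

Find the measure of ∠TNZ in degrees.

∠TNZ = 64°

1. ∠NTZ = 70°  [same arc NZ]
2. ∠NCT = 46°  [△NTC]
3. ∠NZT = 46°  [same arc NT]
4. ∠TNZ = 64°  [△NTZ]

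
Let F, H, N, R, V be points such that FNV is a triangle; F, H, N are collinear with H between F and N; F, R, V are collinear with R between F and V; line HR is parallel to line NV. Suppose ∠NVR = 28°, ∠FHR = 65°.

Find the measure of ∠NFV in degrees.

1. ∠FVN = 28°  [R on ray VF]
2. ∠FNV = 65°  [HR∥NV, corresponding at H]
3. ∠NFV = 87°  [△FNV]

∠NFV = 87°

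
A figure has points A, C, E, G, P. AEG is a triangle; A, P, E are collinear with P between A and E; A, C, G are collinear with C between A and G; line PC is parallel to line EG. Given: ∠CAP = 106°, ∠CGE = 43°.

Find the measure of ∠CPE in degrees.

1. ∠EAG = 106°  [P on AE, C on AG]
2. ∠AGE = 43°  [C on ray GA]
3. ∠AEG = 31°  [△AEG]
4. ∠APC = 31°  [PC∥EG, corresponding at P]
5. ∠CPE = 149°  [linear pair at P on AE]

∠CPE = 149°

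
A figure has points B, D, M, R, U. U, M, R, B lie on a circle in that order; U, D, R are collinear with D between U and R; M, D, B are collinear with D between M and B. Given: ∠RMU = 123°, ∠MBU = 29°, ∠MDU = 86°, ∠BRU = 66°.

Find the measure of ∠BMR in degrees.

1. ∠MRU = 29°  [same arc UM]
2. ∠MDR = 94°  [linear pair at D on UR]
3. ∠BMR = 57°  [△MDR]

∠BMR = 57°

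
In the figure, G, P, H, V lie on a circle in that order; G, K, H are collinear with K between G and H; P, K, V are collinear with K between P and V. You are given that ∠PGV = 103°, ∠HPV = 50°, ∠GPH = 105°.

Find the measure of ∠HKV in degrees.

∠HKV = 72°

1. ∠PHV = 77°  [cyclic GPHV, opposite ∠G+∠H]
2. ∠HGV = 50°  [same arc HV]
3. ∠HVP = 53°  [△PHV]
4. ∠GVH = 75°  [cyclic GPHV, opposite ∠P+∠V]
5. ∠GHV = 55°  [△GHV]
6. ∠HKV = 72°  [△HKV]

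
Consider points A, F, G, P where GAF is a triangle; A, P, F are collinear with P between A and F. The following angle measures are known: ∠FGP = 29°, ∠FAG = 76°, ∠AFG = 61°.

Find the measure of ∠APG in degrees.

∠APG = 90°

1. ∠GFP = 61°  [P on ray FA]
2. ∠FPG = 90°  [△GPF]
3. ∠APG = 90°  [linear pair at P on AF]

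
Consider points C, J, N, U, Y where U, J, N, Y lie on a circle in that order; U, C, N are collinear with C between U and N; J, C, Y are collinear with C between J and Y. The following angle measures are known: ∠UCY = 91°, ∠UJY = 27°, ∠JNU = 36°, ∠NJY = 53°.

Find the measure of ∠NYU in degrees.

∠NYU = 100°

1. ∠UNY = 27°  [same arc UY]
2. ∠NUY = 53°  [same arc NY]
3. ∠NYU = 100°  [△UNY]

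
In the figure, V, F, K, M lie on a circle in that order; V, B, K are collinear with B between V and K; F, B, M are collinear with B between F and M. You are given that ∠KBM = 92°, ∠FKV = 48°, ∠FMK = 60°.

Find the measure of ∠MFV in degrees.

∠MFV = 28°

1. ∠FBV = 92°  [vertical angles at B]
2. ∠FVK = 60°  [same arc FK]
3. ∠MFV = 28°  [△VBF]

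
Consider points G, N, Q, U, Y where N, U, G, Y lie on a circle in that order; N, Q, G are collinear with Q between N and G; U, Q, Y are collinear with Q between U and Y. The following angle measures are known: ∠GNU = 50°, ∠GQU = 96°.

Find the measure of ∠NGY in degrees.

1. ∠GYU = 50°  [same arc UG]
2. ∠NQY = 96°  [vertical angles at Q]
3. ∠GQY = 84°  [linear pair at Q on NG]
4. ∠NGY = 46°  [△GQY]

∠NGY = 46°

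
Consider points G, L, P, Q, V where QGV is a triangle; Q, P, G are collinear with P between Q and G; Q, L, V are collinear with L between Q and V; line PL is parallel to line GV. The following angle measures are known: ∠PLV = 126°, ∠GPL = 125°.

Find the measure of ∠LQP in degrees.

1. ∠PLQ = 54°  [linear pair at L on QV]
2. ∠LPQ = 55°  [linear pair at P on QG]
3. ∠LQP = 71°  [△QPL]

∠LQP = 71°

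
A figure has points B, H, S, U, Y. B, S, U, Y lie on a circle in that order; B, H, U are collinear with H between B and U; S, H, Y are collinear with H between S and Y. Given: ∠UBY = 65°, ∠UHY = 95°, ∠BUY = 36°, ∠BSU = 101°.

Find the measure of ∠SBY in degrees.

∠SBY = 114°

1. ∠BHY = 85°  [linear pair at H on BU]
2. ∠BSY = 36°  [same arc BY]
3. ∠BYS = 30°  [△BHY]
4. ∠SBY = 114°  [△BSY]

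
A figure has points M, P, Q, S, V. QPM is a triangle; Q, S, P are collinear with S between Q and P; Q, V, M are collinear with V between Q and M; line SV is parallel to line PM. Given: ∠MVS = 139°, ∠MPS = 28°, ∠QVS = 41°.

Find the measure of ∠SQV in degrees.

∠SQV = 111°

1. ∠MPQ = 28°  [S on ray PQ]
2. ∠PMQ = 41°  [SV∥PM, corresponding at V]
3. ∠MQP = 111°  [△QPM]
4. ∠SQV = 111°  [S on QP, V on QM]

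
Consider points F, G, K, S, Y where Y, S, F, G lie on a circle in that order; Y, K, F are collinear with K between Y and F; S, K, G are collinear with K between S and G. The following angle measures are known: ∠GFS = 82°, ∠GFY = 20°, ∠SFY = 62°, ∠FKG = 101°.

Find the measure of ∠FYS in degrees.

1. ∠GSY = 20°  [same arc YG]
2. ∠SKY = 101°  [vertical angles at K]
3. ∠FYS = 59°  [△YKS]

∠FYS = 59°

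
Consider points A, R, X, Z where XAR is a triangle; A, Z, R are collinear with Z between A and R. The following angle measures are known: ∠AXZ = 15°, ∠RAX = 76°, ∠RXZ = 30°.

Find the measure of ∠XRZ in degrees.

1. ∠XAZ = 76°  [Z on ray AR]
2. ∠AZX = 89°  [△XAZ]
3. ∠RZX = 91°  [linear pair at Z on AR]
4. ∠XRZ = 59°  [△XZR]

∠XRZ = 59°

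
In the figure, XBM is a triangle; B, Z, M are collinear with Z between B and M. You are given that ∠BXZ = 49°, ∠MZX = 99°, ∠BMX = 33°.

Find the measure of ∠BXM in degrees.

∠BXM = 97°

1. ∠BZX = 81°  [linear pair at Z on BM]
2. ∠XBZ = 50°  [△XBZ]
3. ∠MBX = 50°  [Z on ray BM]
4. ∠BXM = 97°  [△XBM]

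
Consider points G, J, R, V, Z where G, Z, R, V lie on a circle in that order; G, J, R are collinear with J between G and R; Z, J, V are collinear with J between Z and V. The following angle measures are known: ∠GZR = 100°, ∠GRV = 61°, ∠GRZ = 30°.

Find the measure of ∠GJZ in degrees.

∠GJZ = 69°

1. ∠RGZ = 50°  [△GZR]
2. ∠GZV = 61°  [same arc GV]
3. ∠GJZ = 69°  [△GJZ]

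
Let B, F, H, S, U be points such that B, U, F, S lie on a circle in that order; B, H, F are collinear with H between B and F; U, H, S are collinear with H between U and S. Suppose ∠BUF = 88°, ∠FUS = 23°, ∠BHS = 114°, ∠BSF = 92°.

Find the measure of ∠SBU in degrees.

1. ∠FBS = 23°  [same arc FS]
2. ∠BSU = 43°  [△BHS]
3. ∠BFS = 65°  [△BFS]
4. ∠BUS = 65°  [same arc BS]
5. ∠SBU = 72°  [△BUS]

∠SBU = 72°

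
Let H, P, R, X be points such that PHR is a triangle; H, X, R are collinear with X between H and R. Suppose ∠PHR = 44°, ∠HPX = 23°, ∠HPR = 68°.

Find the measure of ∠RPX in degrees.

1. ∠HRP = 68°  [△PHR]
2. ∠PHX = 44°  [X on ray HR]
3. ∠HXP = 113°  [△PHX]
4. ∠PRX = 68°  [X on ray RH]
5. ∠PXR = 67°  [linear pair at X on HR]
6. ∠RPX = 45°  [△PXR]

∠RPX = 45°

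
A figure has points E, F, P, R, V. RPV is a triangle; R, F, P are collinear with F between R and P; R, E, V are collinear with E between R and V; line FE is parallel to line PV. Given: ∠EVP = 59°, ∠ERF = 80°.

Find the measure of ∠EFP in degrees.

1. ∠PVR = 59°  [E on ray VR]
2. ∠PRV = 80°  [F on RP, E on RV]
3. ∠RPV = 41°  [△RPV]
4. ∠EFR = 41°  [FE∥PV, corresponding at F]
5. ∠EFP = 139°  [linear pair at F on RP]

∠EFP = 139°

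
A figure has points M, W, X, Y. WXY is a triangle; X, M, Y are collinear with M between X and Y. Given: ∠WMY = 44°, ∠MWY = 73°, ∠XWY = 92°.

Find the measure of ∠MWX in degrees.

∠MWX = 19°

1. ∠MYW = 63°  [△WMY]
2. ∠WMX = 136°  [linear pair at M on XY]
3. ∠WYX = 63°  [M on ray YX]
4. ∠WXY = 25°  [△WXY]
5. ∠MXW = 25°  [M on ray XY]
6. ∠MWX = 19°  [△WXM]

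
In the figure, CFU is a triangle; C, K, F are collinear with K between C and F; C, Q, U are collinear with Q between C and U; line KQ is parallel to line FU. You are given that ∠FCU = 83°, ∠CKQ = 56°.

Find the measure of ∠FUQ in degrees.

∠FUQ = 41°

1. ∠KCQ = 83°  [K on CF, Q on CU]
2. ∠CQK = 41°  [△CKQ]
3. ∠KQU = 139°  [linear pair at Q on CU]
4. ∠FUQ = 41°  [KQ∥FU, co-interior at U–Q]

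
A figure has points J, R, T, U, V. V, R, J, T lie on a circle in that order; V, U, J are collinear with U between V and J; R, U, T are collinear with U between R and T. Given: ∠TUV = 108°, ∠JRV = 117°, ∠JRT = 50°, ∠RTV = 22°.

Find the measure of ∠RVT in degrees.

1. ∠JUR = 108°  [vertical angles at U]
2. ∠RJV = 22°  [△RUJ]
3. ∠RUV = 72°  [linear pair at U on VJ]
4. ∠JVR = 41°  [△VRJ]
5. ∠TRV = 67°  [△VUR]
6. ∠RVT = 91°  [△VRT]

∠RVT = 91°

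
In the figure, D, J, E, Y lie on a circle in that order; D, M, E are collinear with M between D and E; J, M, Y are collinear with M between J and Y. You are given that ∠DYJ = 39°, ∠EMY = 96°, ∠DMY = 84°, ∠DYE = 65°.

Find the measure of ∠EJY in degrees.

∠EJY = 57°

1. ∠DEJ = 39°  [same arc DJ]
2. ∠EMJ = 84°  [vertical angles at M]
3. ∠EJY = 57°  [△JME]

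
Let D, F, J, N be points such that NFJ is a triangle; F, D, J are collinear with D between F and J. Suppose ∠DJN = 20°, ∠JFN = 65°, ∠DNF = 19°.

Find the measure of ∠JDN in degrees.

∠JDN = 84°

1. ∠DFN = 65°  [D on ray FJ]
2. ∠FDN = 96°  [△NFD]
3. ∠JDN = 84°  [linear pair at D on FJ]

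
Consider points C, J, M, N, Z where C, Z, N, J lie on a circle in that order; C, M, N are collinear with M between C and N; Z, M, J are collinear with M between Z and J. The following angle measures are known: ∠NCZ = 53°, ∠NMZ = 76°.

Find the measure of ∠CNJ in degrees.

1. ∠NJZ = 53°  [same arc ZN]
2. ∠CMJ = 76°  [vertical angles at M]
3. ∠JMN = 104°  [linear pair at M on CN]
4. ∠CNJ = 23°  [△NMJ]

∠CNJ = 23°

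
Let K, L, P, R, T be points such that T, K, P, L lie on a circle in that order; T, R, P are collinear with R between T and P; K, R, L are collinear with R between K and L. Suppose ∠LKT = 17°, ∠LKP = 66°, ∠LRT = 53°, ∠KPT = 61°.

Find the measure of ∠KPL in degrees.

∠KPL = 78°

1. ∠LPT = 17°  [same arc TL]
2. ∠LRP = 127°  [linear pair at R on TP]
3. ∠KLP = 36°  [△PRL]
4. ∠KPL = 78°  [△KPL]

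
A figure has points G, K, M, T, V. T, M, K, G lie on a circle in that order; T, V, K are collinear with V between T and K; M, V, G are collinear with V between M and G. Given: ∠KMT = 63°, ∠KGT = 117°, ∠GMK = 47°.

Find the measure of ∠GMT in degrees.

1. ∠GTK = 47°  [same arc KG]
2. ∠GKT = 16°  [△TKG]
3. ∠GMT = 16°  [same arc TG]

∠GMT = 16°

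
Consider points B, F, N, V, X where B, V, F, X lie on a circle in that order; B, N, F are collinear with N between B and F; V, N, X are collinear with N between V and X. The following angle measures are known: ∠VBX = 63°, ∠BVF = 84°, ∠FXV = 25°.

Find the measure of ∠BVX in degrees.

∠BVX = 46°

1. ∠FBV = 25°  [same arc VF]
2. ∠BFV = 71°  [△BVF]
3. ∠BXV = 71°  [same arc BV]
4. ∠BVX = 46°  [△BVX]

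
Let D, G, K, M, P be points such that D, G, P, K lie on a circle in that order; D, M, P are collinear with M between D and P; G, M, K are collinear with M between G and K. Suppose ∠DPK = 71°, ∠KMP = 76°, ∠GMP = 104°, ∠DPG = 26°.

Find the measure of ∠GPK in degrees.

1. ∠GKP = 33°  [△PMK]
2. ∠KGP = 50°  [△GMP]
3. ∠GPK = 97°  [△GPK]

∠GPK = 97°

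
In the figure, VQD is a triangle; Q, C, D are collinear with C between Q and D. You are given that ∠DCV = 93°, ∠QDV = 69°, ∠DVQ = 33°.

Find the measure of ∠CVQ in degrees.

1. ∠QCV = 87°  [linear pair at C on QD]
2. ∠DQV = 78°  [△VQD]
3. ∠CQV = 78°  [C on ray QD]
4. ∠CVQ = 15°  [△VQC]

∠CVQ = 15°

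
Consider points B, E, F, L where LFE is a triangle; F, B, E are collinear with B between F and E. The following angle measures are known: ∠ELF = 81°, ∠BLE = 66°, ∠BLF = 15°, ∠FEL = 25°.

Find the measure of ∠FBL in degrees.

∠FBL = 91°

1. ∠EFL = 74°  [△LFE]
2. ∠BFL = 74°  [B on ray FE]
3. ∠FBL = 91°  [△LFB]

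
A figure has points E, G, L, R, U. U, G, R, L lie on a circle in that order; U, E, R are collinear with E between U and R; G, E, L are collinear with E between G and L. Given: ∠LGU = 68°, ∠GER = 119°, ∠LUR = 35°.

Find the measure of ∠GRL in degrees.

1. ∠LEU = 119°  [vertical angles at E]
2. ∠GLU = 26°  [△UEL]
3. ∠GUL = 86°  [△UGL]
4. ∠GRL = 94°  [cyclic UGRL, opposite ∠U+∠R]

∠GRL = 94°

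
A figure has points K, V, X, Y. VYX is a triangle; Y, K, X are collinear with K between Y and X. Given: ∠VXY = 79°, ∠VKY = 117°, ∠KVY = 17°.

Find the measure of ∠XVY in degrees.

1. ∠KYV = 46°  [△VYK]
2. ∠VYX = 46°  [K on ray YX]
3. ∠XVY = 55°  [△VYX]

∠XVY = 55°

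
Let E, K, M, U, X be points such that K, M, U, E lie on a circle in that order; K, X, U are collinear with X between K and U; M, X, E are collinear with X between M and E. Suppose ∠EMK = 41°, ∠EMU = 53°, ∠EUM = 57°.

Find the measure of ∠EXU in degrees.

∠EXU = 69°

1. ∠EUK = 41°  [same arc KE]
2. ∠MEU = 70°  [△MUE]
3. ∠EXU = 69°  [△UXE]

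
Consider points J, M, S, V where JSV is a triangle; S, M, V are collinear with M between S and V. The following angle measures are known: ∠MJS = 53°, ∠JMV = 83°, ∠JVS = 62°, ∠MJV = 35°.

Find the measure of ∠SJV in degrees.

1. ∠JMS = 97°  [linear pair at M on SV]
2. ∠JSM = 30°  [△JSM]
3. ∠JSV = 30°  [M on ray SV]
4. ∠SJV = 88°  [△JSV]

∠SJV = 88°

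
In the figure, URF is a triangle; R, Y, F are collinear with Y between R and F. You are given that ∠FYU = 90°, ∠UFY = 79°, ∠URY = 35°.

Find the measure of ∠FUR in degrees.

1. ∠RFU = 79°  [Y on ray FR]
2. ∠FRU = 35°  [Y on ray RF]
3. ∠FUR = 66°  [△URF]

∠FUR = 66°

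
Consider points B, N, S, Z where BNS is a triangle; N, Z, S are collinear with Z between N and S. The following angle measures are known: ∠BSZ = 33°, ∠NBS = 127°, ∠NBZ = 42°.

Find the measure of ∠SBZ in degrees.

∠SBZ = 85°

1. ∠BSN = 33°  [Z on ray SN]
2. ∠BNS = 20°  [△BNS]
3. ∠BNZ = 20°  [Z on ray NS]
4. ∠BZN = 118°  [△BNZ]
5. ∠BZS = 62°  [linear pair at Z on NS]
6. ∠SBZ = 85°  [△BZS]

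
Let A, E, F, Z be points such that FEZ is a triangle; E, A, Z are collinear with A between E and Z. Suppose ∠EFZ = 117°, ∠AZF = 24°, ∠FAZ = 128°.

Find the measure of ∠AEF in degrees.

∠AEF = 39°

1. ∠EZF = 24°  [A on ray ZE]
2. ∠FEZ = 39°  [△FEZ]
3. ∠AEF = 39°  [A on ray EZ]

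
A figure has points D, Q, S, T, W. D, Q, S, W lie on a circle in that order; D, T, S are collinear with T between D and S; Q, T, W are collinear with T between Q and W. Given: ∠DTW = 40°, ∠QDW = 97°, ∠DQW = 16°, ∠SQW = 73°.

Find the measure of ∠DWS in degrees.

1. ∠DSW = 16°  [same arc DW]
2. ∠SDW = 73°  [same arc SW]
3. ∠DWS = 91°  [△DSW]

∠DWS = 91°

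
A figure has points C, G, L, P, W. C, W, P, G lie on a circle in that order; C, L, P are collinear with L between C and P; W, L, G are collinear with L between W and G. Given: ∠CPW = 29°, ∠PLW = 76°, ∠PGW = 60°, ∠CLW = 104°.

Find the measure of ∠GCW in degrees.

∠GCW = 135°

1. ∠CGW = 29°  [same arc CW]
2. ∠PCW = 60°  [same arc WP]
3. ∠CWG = 16°  [△CLW]
4. ∠GCW = 135°  [△CWG]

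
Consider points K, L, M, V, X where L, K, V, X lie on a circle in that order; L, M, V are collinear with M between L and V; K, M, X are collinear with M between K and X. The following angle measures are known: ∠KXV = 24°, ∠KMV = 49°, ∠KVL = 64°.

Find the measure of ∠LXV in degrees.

1. ∠KLV = 24°  [same arc KV]
2. ∠LKV = 92°  [△LKV]
3. ∠LXV = 88°  [cyclic LKVX, opposite ∠K+∠X]

∠LXV = 88°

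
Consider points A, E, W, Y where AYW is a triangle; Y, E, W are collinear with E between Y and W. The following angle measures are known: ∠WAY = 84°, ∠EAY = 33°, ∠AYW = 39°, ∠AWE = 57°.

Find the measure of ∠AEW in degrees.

1. ∠AYE = 39°  [E on ray YW]
2. ∠AEY = 108°  [△AYE]
3. ∠AEW = 72°  [linear pair at E on YW]

∠AEW = 72°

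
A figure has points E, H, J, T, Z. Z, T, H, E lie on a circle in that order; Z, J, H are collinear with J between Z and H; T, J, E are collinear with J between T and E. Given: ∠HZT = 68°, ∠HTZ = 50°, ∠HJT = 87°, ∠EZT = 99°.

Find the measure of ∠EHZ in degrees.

1. ∠HET = 68°  [same arc TH]
2. ∠EJZ = 87°  [vertical angles at J]
3. ∠EJH = 93°  [linear pair at J on ZH]
4. ∠EHZ = 19°  [△HJE]

∠EHZ = 19°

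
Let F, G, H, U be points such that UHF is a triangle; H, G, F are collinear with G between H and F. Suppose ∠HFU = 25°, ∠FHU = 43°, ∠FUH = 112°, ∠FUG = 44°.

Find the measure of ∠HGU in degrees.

1. ∠GFU = 25°  [G on ray FH]
2. ∠FGU = 111°  [△UGF]
3. ∠HGU = 69°  [linear pair at G on HF]

∠HGU = 69°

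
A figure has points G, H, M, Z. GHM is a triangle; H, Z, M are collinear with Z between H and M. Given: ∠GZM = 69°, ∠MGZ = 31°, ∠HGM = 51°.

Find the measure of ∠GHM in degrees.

∠GHM = 49°

1. ∠GMZ = 80°  [△GZM]
2. ∠GMH = 80°  [Z on ray MH]
3. ∠GHM = 49°  [△GHM]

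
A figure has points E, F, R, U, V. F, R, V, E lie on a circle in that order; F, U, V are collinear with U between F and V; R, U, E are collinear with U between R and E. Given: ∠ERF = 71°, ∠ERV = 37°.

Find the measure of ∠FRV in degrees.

1. ∠EVF = 71°  [same arc FE]
2. ∠EFV = 37°  [same arc VE]
3. ∠FEV = 72°  [△FVE]
4. ∠FRV = 108°  [cyclic FRVE, opposite ∠R+∠E]

∠FRV = 108°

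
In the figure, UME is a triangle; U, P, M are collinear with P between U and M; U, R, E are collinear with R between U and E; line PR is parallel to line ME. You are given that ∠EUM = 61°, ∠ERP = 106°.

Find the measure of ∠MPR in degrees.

∠MPR = 135°

1. ∠PUR = 61°  [P on UM, R on UE]
2. ∠PRU = 74°  [linear pair at R on UE]
3. ∠RPU = 45°  [△UPR]
4. ∠MPR = 135°  [linear pair at P on UM]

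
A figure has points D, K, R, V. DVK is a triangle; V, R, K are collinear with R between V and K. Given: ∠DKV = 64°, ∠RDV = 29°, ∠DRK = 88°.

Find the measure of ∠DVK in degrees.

1. ∠DRV = 92°  [linear pair at R on VK]
2. ∠DVR = 59°  [△DVR]
3. ∠DVK = 59°  [R on ray VK]

∠DVK = 59°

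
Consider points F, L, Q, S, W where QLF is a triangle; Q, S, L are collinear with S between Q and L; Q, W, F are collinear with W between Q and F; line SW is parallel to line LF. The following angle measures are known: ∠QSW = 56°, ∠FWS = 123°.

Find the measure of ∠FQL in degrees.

∠FQL = 67°

1. ∠QWS = 57°  [linear pair at W on QF]
2. ∠SQW = 67°  [△QSW]
3. ∠FQL = 67°  [S on QL, W on QF]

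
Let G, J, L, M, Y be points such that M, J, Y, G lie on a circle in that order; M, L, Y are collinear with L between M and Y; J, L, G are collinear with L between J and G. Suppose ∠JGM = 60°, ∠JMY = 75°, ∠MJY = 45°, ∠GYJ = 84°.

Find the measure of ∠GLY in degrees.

1. ∠JYM = 60°  [same arc MJ]
2. ∠JGY = 75°  [same arc JY]
3. ∠GJY = 21°  [△JYG]
4. ∠JLY = 99°  [△JLY]
5. ∠GLM = 99°  [vertical angles at L]
6. ∠GLY = 81°  [linear pair at L on MY]

∠GLY = 81°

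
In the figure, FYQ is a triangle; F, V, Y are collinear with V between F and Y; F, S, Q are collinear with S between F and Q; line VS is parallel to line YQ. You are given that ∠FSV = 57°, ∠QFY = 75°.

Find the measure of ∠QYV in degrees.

1. ∠FQY = 57°  [VS∥YQ, corresponding at S]
2. ∠FYQ = 48°  [△FYQ]
3. ∠QYV = 48°  [V on ray YF]

∠QYV = 48°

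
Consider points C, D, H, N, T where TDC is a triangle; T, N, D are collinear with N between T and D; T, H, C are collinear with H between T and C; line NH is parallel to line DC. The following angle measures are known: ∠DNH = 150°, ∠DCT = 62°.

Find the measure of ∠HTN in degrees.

∠HTN = 88°

1. ∠HNT = 30°  [linear pair at N on TD]
2. ∠NHT = 62°  [NH∥DC, corresponding at H]
3. ∠HTN = 88°  [△TNH]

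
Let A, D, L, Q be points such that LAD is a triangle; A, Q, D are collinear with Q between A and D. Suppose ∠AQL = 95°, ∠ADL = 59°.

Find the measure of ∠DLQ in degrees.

1. ∠DQL = 85°  [linear pair at Q on AD]
2. ∠LDQ = 59°  [Q on ray DA]
3. ∠DLQ = 36°  [△LQD]

∠DLQ = 36°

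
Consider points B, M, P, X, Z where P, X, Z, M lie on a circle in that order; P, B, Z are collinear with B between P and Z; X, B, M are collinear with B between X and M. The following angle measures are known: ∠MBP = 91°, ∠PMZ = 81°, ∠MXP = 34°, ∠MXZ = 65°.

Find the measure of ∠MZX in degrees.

∠MZX = 58°

1. ∠MBZ = 89°  [linear pair at B on PZ]
2. ∠MZP = 34°  [same arc PM]
3. ∠XMZ = 57°  [△ZBM]
4. ∠MZX = 58°  [△XZM]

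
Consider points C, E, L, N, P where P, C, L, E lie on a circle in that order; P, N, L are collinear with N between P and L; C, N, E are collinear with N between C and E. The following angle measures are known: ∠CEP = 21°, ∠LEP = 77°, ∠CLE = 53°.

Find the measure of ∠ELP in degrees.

1. ∠CPE = 127°  [cyclic PCLE, opposite ∠P+∠L]
2. ∠ECP = 32°  [△PCE]
3. ∠ELP = 32°  [same arc PE]

∠ELP = 32°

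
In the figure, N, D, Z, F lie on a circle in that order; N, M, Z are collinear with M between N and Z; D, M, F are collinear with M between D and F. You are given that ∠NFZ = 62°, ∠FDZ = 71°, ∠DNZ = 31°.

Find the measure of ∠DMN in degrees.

1. ∠FNZ = 71°  [same arc ZF]
2. ∠DFZ = 31°  [same arc DZ]
3. ∠FZN = 47°  [△NZF]
4. ∠FMZ = 102°  [△ZMF]
5. ∠DMN = 102°  [vertical angles at M]

∠DMN = 102°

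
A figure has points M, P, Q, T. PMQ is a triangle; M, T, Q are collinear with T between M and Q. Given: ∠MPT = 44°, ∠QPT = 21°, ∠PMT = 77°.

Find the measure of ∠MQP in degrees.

∠MQP = 38°

1. ∠MTP = 59°  [△PMT]
2. ∠PTQ = 121°  [linear pair at T on MQ]
3. ∠PQT = 38°  [△PTQ]
4. ∠MQP = 38°  [T on ray QM]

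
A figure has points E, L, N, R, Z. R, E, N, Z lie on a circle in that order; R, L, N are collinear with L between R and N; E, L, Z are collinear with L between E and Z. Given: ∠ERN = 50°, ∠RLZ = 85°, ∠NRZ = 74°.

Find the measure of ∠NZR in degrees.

1. ∠EZN = 50°  [same arc EN]
2. ∠NLZ = 95°  [linear pair at L on RN]
3. ∠RNZ = 35°  [△NLZ]
4. ∠NZR = 71°  [△RNZ]

∠NZR = 71°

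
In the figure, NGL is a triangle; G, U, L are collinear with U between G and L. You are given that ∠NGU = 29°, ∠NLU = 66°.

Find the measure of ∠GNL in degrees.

∠GNL = 85°

1. ∠LGN = 29°  [U on ray GL]
2. ∠GLN = 66°  [U on ray LG]
3. ∠GNL = 85°  [△NGL]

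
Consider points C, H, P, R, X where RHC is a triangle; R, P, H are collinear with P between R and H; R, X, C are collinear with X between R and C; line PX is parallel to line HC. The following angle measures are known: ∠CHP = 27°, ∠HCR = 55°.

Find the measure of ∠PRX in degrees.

1. ∠CHR = 27°  [P on ray HR]
2. ∠CRH = 98°  [△RHC]
3. ∠PRX = 98°  [P on RH, X on RC]

∠PRX = 98°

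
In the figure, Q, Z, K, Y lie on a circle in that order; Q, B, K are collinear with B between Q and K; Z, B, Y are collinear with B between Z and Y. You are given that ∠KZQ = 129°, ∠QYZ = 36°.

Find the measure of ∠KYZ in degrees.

∠KYZ = 15°

1. ∠QKZ = 36°  [same arc QZ]
2. ∠KQZ = 15°  [△QZK]
3. ∠KYZ = 15°  [same arc ZK]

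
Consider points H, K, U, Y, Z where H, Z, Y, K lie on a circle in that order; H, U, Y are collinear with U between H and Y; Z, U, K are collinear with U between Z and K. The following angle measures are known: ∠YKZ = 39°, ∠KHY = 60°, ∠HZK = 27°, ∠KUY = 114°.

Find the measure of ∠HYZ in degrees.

∠HYZ = 54°

1. ∠YHZ = 39°  [same arc ZY]
2. ∠HYK = 27°  [△YUK]
3. ∠HKY = 93°  [△HYK]
4. ∠HZY = 87°  [cyclic HZYK, opposite ∠Z+∠K]
5. ∠HYZ = 54°  [△HZY]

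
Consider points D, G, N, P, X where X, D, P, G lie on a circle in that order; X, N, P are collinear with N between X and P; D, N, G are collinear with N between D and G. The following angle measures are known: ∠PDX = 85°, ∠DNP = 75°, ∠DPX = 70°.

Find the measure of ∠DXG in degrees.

1. ∠DXP = 25°  [△XDP]
2. ∠DNX = 105°  [linear pair at N on XP]
3. ∠DGX = 70°  [same arc XD]
4. ∠GDX = 50°  [△XND]
5. ∠DXG = 60°  [△XDG]

∠DXG = 60°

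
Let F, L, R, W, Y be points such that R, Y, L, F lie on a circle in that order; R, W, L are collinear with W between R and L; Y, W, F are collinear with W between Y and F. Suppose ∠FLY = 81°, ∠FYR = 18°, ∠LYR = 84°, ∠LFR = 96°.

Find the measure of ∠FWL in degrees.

1. ∠FRY = 99°  [cyclic RYLF, opposite ∠R+∠L]
2. ∠FLR = 18°  [same arc RF]
3. ∠RFY = 63°  [△RYF]
4. ∠FRL = 66°  [△RLF]
5. ∠FWR = 51°  [△RWF]
6. ∠FWL = 129°  [linear pair at W on RL]

∠FWL = 129°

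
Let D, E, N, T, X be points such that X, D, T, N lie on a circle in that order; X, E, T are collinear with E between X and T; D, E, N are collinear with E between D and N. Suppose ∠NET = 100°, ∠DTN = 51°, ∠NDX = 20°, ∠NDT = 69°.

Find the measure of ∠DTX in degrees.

1. ∠DXN = 129°  [cyclic XDTN, opposite ∠X+∠T]
2. ∠DNX = 31°  [△XDN]
3. ∠DTX = 31°  [same arc XD]

∠DTX = 31°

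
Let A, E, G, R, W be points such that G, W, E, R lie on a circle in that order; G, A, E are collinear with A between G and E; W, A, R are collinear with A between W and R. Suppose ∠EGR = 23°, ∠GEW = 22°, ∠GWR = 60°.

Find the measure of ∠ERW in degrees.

1. ∠EWR = 23°  [same arc ER]
2. ∠GRW = 22°  [same arc GW]
3. ∠RGW = 98°  [△GWR]
4. ∠REW = 82°  [cyclic GWER, opposite ∠G+∠E]
5. ∠ERW = 75°  [△WER]

∠ERW = 75°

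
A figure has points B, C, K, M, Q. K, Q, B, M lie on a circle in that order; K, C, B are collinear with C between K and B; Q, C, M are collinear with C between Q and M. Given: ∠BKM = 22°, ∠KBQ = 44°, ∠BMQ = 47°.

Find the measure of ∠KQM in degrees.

1. ∠BQM = 22°  [same arc BM]
2. ∠BCQ = 114°  [△QCB]
3. ∠BKQ = 47°  [same arc QB]
4. ∠KCQ = 66°  [linear pair at C on KB]
5. ∠KQM = 67°  [△KCQ]

∠KQM = 67°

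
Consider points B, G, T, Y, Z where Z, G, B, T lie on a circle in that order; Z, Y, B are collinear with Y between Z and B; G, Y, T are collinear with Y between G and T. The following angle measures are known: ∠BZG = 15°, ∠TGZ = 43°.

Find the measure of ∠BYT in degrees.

1. ∠BTG = 15°  [same arc GB]
2. ∠TBZ = 43°  [same arc ZT]
3. ∠BYT = 122°  [△BYT]

∠BYT = 122°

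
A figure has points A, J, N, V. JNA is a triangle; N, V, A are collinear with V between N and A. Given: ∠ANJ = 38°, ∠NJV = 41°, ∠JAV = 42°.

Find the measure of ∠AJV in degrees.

1. ∠JNV = 38°  [V on ray NA]
2. ∠JVN = 101°  [△JNV]
3. ∠AVJ = 79°  [linear pair at V on NA]
4. ∠AJV = 59°  [△JVA]

∠AJV = 59°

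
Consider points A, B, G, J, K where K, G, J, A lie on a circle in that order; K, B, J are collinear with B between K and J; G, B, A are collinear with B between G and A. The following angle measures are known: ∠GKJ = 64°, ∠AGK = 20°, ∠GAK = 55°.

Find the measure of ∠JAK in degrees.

1. ∠GJK = 55°  [same arc KG]
2. ∠JGK = 61°  [△KGJ]
3. ∠JAK = 119°  [cyclic KGJA, opposite ∠G+∠A]

∠JAK = 119°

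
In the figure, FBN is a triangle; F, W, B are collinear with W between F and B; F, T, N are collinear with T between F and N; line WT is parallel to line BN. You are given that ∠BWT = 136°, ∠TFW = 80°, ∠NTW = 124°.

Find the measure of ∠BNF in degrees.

∠BNF = 56°

1. ∠FWT = 44°  [linear pair at W on FB]
2. ∠FTW = 56°  [△FWT]
3. ∠BNF = 56°  [WT∥BN, corresponding at T]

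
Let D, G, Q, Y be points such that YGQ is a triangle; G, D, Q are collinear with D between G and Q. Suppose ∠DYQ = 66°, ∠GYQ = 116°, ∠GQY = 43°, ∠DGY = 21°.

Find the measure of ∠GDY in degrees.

1. ∠DQY = 43°  [D on ray QG]
2. ∠QDY = 71°  [△YDQ]
3. ∠GDY = 109°  [linear pair at D on GQ]

∠GDY = 109°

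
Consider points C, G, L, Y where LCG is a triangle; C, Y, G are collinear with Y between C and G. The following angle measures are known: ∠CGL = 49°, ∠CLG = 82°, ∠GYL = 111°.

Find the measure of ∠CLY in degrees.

∠CLY = 62°

1. ∠GCL = 49°  [△LCG]
2. ∠CYL = 69°  [linear pair at Y on CG]
3. ∠LCY = 49°  [Y on ray CG]
4. ∠CLY = 62°  [△LCY]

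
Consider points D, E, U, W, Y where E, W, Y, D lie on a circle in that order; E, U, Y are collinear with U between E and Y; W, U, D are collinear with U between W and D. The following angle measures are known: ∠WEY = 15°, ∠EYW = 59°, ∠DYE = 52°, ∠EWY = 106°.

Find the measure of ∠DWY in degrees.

∠DWY = 54°

1. ∠EDY = 74°  [cyclic EWYD, opposite ∠W+∠D]
2. ∠DEY = 54°  [△EYD]
3. ∠DWY = 54°  [same arc YD]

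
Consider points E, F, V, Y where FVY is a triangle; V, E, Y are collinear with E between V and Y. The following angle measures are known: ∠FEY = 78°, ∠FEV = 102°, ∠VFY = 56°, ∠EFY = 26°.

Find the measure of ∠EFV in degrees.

1. ∠EYF = 76°  [△FEY]
2. ∠FYV = 76°  [E on ray YV]
3. ∠FVY = 48°  [△FVY]
4. ∠EVF = 48°  [E on ray VY]
5. ∠EFV = 30°  [△FVE]

∠EFV = 30°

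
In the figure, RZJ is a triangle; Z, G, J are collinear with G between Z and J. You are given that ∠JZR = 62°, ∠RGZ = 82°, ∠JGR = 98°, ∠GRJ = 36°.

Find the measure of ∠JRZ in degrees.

1. ∠GJR = 46°  [△RGJ]
2. ∠RJZ = 46°  [G on ray JZ]
3. ∠JRZ = 72°  [△RZJ]

∠JRZ = 72°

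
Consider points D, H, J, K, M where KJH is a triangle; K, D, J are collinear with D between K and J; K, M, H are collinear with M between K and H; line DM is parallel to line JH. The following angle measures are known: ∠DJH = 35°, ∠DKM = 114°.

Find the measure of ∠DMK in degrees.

1. ∠HJK = 35°  [D on ray JK]
2. ∠HKJ = 114°  [D on KJ, M on KH]
3. ∠JHK = 31°  [△KJH]
4. ∠DMK = 31°  [DM∥JH, corresponding at M]

∠DMK = 31°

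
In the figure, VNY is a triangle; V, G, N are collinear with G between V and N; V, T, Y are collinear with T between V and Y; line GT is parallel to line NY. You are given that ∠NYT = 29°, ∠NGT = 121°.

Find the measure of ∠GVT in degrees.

∠GVT = 92°

1. ∠NYV = 29°  [T on ray YV]
2. ∠TGV = 59°  [linear pair at G on VN]
3. ∠GTV = 29°  [GT∥NY, corresponding at T]
4. ∠GVT = 92°  [△VGT]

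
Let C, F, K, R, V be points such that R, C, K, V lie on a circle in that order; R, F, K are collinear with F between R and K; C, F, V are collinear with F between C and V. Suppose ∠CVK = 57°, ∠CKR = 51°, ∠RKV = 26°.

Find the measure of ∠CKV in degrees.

1. ∠CVR = 51°  [same arc RC]
2. ∠RCV = 26°  [same arc RV]
3. ∠CRV = 103°  [△RCV]
4. ∠CKV = 77°  [cyclic RCKV, opposite ∠R+∠K]

∠CKV = 77°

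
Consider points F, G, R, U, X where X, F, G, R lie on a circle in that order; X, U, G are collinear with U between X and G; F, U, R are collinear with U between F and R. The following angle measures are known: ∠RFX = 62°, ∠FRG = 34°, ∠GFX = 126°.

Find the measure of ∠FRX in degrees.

∠FRX = 20°

1. ∠FXG = 34°  [same arc FG]
2. ∠FGX = 20°  [△XFG]
3. ∠FRX = 20°  [same arc XF]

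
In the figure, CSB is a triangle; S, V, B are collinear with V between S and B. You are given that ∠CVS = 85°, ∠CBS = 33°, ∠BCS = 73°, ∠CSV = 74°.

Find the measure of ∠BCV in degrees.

∠BCV = 52°

1. ∠BVC = 95°  [linear pair at V on SB]
2. ∠CBV = 33°  [V on ray BS]
3. ∠BCV = 52°  [△CVB]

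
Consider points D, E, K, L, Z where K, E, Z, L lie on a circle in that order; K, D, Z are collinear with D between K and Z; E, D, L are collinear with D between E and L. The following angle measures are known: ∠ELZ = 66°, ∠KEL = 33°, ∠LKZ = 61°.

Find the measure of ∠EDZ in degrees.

∠EDZ = 99°

1. ∠EKZ = 66°  [same arc EZ]
2. ∠EDK = 81°  [△KDE]
3. ∠EDZ = 99°  [linear pair at D on KZ]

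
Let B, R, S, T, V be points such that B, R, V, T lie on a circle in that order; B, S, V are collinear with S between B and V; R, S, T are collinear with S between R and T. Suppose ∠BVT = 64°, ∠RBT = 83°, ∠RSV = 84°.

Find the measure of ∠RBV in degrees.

∠RBV = 20°

1. ∠BRT = 64°  [same arc BT]
2. ∠BSR = 96°  [linear pair at S on BV]
3. ∠RBV = 20°  [△BSR]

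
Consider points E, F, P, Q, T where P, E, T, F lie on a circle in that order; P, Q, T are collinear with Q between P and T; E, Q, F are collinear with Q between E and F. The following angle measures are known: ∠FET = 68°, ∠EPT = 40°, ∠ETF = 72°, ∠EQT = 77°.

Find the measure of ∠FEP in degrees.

1. ∠FPT = 68°  [same arc TF]
2. ∠EPF = 108°  [cyclic PETF, opposite ∠P+∠T]
3. ∠FQP = 77°  [vertical angles at Q]
4. ∠EFP = 35°  [△PQF]
5. ∠FEP = 37°  [△PEF]

∠FEP = 37°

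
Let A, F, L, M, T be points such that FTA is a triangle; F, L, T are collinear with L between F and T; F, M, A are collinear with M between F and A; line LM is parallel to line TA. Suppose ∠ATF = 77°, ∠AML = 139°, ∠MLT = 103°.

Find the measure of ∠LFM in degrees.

1. ∠FLM = 77°  [LM∥TA, corresponding at L]
2. ∠FML = 41°  [linear pair at M on FA]
3. ∠LFM = 62°  [△FLM]

∠LFM = 62°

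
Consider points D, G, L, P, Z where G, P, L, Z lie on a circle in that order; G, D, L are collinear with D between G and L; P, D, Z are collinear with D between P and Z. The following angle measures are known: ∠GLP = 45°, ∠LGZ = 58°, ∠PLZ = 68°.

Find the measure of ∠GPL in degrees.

1. ∠LPZ = 58°  [same arc LZ]
2. ∠LZP = 54°  [△PLZ]
3. ∠LGP = 54°  [same arc PL]
4. ∠GPL = 81°  [△GPL]

∠GPL = 81°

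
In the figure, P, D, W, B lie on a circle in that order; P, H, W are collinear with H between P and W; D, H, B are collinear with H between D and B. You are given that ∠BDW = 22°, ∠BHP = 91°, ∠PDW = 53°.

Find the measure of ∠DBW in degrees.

1. ∠BPW = 22°  [same arc WB]
2. ∠BHW = 89°  [linear pair at H on PW]
3. ∠PBW = 127°  [cyclic PDWB, opposite ∠D+∠B]
4. ∠BWP = 31°  [△PWB]
5. ∠DBW = 60°  [△WHB]

∠DBW = 60°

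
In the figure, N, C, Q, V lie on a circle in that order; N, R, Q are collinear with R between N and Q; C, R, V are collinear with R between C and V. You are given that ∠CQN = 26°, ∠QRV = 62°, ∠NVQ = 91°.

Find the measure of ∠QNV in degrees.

1. ∠CVN = 26°  [same arc NC]
2. ∠NRV = 118°  [linear pair at R on NQ]
3. ∠QNV = 36°  [△NRV]

∠QNV = 36°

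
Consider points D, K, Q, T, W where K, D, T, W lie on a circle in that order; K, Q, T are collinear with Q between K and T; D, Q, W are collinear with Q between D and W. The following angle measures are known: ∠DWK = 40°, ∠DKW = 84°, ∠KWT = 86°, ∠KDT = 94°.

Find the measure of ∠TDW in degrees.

1. ∠DTK = 40°  [same arc KD]
2. ∠DTW = 96°  [cyclic KDTW, opposite ∠K+∠T]
3. ∠DKT = 46°  [△KDT]
4. ∠DWT = 46°  [same arc DT]
5. ∠TDW = 38°  [△DTW]

∠TDW = 38°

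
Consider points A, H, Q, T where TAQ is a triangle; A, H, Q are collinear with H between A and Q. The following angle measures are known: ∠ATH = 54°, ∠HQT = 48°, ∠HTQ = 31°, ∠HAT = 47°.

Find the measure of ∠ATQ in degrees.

1. ∠AQT = 48°  [H on ray QA]
2. ∠QAT = 47°  [H on ray AQ]
3. ∠ATQ = 85°  [△TAQ]

∠ATQ = 85°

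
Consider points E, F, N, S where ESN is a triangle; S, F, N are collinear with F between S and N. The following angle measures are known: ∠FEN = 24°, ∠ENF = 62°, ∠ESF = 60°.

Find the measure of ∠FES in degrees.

1. ∠EFN = 94°  [△EFN]
2. ∠EFS = 86°  [linear pair at F on SN]
3. ∠FES = 34°  [△ESF]

∠FES = 34°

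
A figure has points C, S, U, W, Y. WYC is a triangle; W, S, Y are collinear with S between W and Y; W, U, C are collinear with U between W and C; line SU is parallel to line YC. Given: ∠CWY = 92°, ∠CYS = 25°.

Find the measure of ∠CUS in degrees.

∠CUS = 117°

1. ∠CYW = 25°  [S on ray YW]
2. ∠WCY = 63°  [△WYC]
3. ∠SUW = 63°  [SU∥YC, corresponding at U]
4. ∠CUS = 117°  [linear pair at U on WC]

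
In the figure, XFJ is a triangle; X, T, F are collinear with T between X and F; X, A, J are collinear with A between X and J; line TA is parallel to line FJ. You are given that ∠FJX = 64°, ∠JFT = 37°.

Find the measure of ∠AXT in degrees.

∠AXT = 79°

1. ∠JFX = 37°  [T on ray FX]
2. ∠FXJ = 79°  [△XFJ]
3. ∠AXT = 79°  [T on XF, A on XJ]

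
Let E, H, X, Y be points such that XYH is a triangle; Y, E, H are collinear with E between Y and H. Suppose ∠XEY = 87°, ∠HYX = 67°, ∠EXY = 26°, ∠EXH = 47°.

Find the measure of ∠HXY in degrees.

∠HXY = 73°

1. ∠HEX = 93°  [linear pair at E on YH]
2. ∠EHX = 40°  [△XEH]
3. ∠XHY = 40°  [E on ray HY]
4. ∠HXY = 73°  [△XYH]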